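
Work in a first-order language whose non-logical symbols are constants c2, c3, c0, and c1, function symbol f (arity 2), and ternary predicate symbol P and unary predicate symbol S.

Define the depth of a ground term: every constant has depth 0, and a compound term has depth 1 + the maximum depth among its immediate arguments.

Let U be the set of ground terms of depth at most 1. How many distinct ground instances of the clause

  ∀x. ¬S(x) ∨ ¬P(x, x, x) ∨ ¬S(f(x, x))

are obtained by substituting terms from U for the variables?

20

Ground terms of depth ≤ 1:
  Let N_k count ground terms of depth at most k. Each non-constant term of depth ≤ k is some function symbol applied to depth-≤(k−1) arguments, giving N_k = 4 + N_{k-1}^2.
  N_0 = 4
  N_1 = 4 + 4^2 = 20
So there are 20 ground terms available for substitution.
The variable x ranges independently over the available ground terms, and distinct assignments produce distinct instances.
Number of ground instances = 20.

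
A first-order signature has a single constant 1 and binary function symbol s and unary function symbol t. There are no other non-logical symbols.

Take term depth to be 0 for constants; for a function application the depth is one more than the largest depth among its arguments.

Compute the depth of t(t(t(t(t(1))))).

depth(t(1)) = 1 + depth(1) = 1 + 0 = 1
depth(t(t(1))) = 1 + depth(t(1)) = 1 + 1 = 2
depth(t(t(t(1)))) = 1 + depth(t(t(1))) = 1 + 2 = 3
depth(t(t(t(t(1))))) = 1 + depth(t(t(t(1)))) = 1 + 3 = 4
depth(t(t(t(t(t(1)))))) = 1 + depth(t(t(t(t(1))))) = 1 + 4 = 5

5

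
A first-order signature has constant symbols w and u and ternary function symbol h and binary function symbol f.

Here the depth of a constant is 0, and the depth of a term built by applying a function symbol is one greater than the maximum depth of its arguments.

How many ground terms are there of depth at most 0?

2

Count level by level. With function symbols h/3, f/2, the terms of depth ≤ k are the 2 constants together with each function applied to depth-≤(k−1) tuples, so N_k = 2 + N_{k-1}^3 + N_{k-1}^2.
N_0 = 2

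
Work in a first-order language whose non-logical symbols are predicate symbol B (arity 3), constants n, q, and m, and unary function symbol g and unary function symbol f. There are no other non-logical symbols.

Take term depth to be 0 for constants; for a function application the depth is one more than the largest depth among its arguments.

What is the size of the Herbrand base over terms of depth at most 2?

First count ground terms of depth ≤ 2.
Let N_k count ground terms of depth at most k. Each non-constant term of depth ≤ k is some function symbol applied to depth-≤(k−1) arguments, giving N_k = 3 + N_{k-1} + N_{k-1}.
N_0 = 3
N_1 = 3 + 3 + 3 = 9
N_2 = 3 + 9 + 9 = 21
So |H| = 21.
Ground atoms are formed by filling each argument slot of a predicate with a term from H, so an r-ary predicate gives |H|^r atoms:
  B: 21^3 = 9261
Total ground atoms: 9261.

9261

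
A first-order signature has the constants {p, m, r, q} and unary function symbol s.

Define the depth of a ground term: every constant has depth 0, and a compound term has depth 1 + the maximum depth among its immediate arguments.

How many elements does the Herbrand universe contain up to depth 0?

Write N_k for the number of ground terms of depth ≤ k. A term of depth ≤ k is either a constant or a function symbol applied to arguments of depth ≤ k−1, so N_k = 4 + N_{k-1}.
N_0 = 4

4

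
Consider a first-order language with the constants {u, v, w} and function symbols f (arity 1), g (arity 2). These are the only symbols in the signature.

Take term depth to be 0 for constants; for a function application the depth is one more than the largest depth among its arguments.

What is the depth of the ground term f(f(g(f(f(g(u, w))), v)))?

6

depth(g(u, w)) = 1 + max(0, 0) = 1
depth(f(g(u, w))) = 1 + depth(g(u, w)) = 1 + 1 = 2
depth(f(f(g(u, w)))) = 1 + depth(f(g(u, w))) = 1 + 2 = 3
depth(g(f(f(g(u, w))), v)) = 1 + max(3, 0) = 4
depth(f(g(f(f(g(u, w))), v))) = 1 + depth(g(f(f(g(u, w))), v)) = 1 + 4 = 5
depth(f(f(g(f(f(g(u, w))), v)))) = 1 + depth(f(g(f(f(g(u, w))), v))) = 1 + 5 = 6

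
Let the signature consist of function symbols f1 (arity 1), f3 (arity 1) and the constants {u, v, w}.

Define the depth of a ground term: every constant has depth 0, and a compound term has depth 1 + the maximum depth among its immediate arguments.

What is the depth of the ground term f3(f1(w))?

depth(f1(w)) = 1 + depth(w) = 1 + 0 = 1
depth(f3(f1(w))) = 1 + depth(f1(w)) = 1 + 1 = 2

2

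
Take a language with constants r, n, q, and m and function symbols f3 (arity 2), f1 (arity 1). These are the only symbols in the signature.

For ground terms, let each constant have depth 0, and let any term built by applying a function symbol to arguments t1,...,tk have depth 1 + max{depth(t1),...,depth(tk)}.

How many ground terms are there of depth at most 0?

4

Count level by level. With function symbols f3/2, f1/1, the terms of depth ≤ k are the 4 constants together with each function applied to depth-≤(k−1) tuples, so N_k = 4 + N_{k-1}^2 + N_{k-1}.
N_0 = 4
Explicitly: r, n, q, m.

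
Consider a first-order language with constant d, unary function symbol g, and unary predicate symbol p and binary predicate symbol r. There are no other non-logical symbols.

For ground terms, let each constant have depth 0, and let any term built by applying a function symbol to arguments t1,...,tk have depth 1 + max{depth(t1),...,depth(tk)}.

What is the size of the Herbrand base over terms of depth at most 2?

First count ground terms of depth ≤ 2.
Let N_k count ground terms of depth at most k. Each non-constant term of depth ≤ k is some function symbol applied to depth-≤(k−1) arguments, giving N_k = 1 + N_{k-1}.
N_0 = 1
N_1 = 1 + 1 = 2
N_2 = 1 + 2 = 3
So |H| = 3.
Ground atoms are formed by filling each argument slot of a predicate with a term from H, so an r-ary predicate gives |H|^r atoms:
  p: 3;  r: 3^2 = 9
Total ground atoms: 3 + 9 = 12.

12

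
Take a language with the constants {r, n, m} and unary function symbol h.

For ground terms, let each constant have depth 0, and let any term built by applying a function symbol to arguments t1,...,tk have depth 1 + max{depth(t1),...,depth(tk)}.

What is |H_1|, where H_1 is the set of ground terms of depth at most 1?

6

Count level by level. With function symbols h/1, the terms of depth ≤ k are the 3 constants together with each function applied to depth-≤(k−1) tuples, so N_k = 3 + N_{k-1}.
N_0 = 3
N_1 = 3 + 3 = 6
Explicitly: r, n, m, h(r), h(n), h(m).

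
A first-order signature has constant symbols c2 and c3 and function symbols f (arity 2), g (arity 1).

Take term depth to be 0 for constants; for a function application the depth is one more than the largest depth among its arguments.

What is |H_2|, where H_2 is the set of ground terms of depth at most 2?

If N_k denotes the number of depth-≤k ground terms, the 2 constants give N_0 = 2, and each function symbol of arity r contributes N_{k-1}^r new terms at level k: N_k = 2 + N_{k-1}^2 + N_{k-1}.
N_0 = 2
N_1 = 2 + 2^2 + 2 = 8
N_2 = 2 + 8^2 + 8 = 74

74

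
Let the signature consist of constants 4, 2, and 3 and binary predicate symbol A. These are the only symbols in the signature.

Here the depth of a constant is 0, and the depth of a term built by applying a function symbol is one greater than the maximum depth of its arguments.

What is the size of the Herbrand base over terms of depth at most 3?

9

First count ground terms of depth ≤ 3.
With no function symbols every ground term is a constant, so there are exactly 3 ground terms at every depth bound.
N_0 = 3
N_1 = 3
N_2 = 3
N_3 = 3
Explicitly: 4, 2, 3.
So |H| = 3.
For each predicate symbol, the number of ground atoms is |H| raised to its arity; summing:
  A: 3^2 = 9
Total ground atoms: 9.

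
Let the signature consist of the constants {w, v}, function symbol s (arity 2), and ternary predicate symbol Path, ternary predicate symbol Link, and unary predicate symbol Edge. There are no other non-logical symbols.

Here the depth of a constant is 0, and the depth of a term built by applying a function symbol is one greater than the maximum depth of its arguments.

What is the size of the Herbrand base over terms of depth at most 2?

First count ground terms of depth ≤ 2.
Count level by level. With function symbols s/2, the terms of depth ≤ k are the 2 constants together with each function applied to depth-≤(k−1) tuples, so N_k = 2 + N_{k-1}^2.
N_0 = 2
N_1 = 2 + 2^2 = 6
N_2 = 2 + 6^2 = 38
So |H| = 38.
Ground atoms are formed by filling each argument slot of a predicate with a term from H, so an r-ary predicate gives |H|^r atoms:
  Path: 38^3 = 54872;  Link: 38^3 = 54872;  Edge: 38
Total ground atoms: 54872 + 54872 + 38 = 109782.

109782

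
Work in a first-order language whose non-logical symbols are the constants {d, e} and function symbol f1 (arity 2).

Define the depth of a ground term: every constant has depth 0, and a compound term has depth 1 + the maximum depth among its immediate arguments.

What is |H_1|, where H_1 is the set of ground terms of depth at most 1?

6

If N_k denotes the number of depth-≤k ground terms, the 2 constants give N_0 = 2, and each function symbol of arity r contributes N_{k-1}^r new terms at level k: N_k = 2 + N_{k-1}^2.
N_0 = 2
N_1 = 2 + 2^2 = 6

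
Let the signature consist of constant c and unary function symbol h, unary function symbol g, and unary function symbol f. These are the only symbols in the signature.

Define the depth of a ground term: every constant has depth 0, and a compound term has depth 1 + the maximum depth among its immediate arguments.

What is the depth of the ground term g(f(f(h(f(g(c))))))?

6

depth(g(c)) = 1 + depth(c) = 1 + 0 = 1
depth(f(g(c))) = 1 + depth(g(c)) = 1 + 1 = 2
depth(h(f(g(c)))) = 1 + depth(f(g(c))) = 1 + 2 = 3
depth(f(h(f(g(c))))) = 1 + depth(h(f(g(c)))) = 1 + 3 = 4
depth(f(f(h(f(g(c)))))) = 1 + depth(f(h(f(g(c))))) = 1 + 4 = 5
depth(g(f(f(h(f(g(c))))))) = 1 + depth(f(f(h(f(g(c)))))) = 1 + 5 = 6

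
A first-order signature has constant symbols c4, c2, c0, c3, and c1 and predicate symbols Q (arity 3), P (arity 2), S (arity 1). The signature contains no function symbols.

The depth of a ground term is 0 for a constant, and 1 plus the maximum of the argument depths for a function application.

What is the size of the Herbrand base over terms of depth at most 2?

First count ground terms of depth ≤ 2.
With no function symbols every ground term is a constant, so there are exactly 5 ground terms at every depth bound.
N_0 = 5
N_1 = 5
N_2 = 5
Explicitly: c4, c2, c0, c3, c1.
So |H| = 5.
A ground atom is a predicate applied to a tuple of terms from H, so the count is the sum over predicates of |H|^arity:
  Q: 5^3 = 125;  P: 5^2 = 25;  S: 5
Total ground atoms: 125 + 25 + 5 = 155.

155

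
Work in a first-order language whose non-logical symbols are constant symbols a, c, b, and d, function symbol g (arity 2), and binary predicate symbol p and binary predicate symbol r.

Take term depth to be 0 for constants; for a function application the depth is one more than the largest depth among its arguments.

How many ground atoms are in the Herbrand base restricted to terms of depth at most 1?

First count ground terms of depth ≤ 1.
Let N_k count ground terms of depth at most k. Each non-constant term of depth ≤ k is some function symbol applied to depth-≤(k−1) arguments, giving N_k = 4 + N_{k-1}^2.
N_0 = 4
N_1 = 4 + 4^2 = 20
So |H| = 20.
A ground atom is a predicate applied to a tuple of terms from H, so the count is the sum over predicates of |H|^arity:
  p: 20^2 = 400;  r: 20^2 = 400
Total ground atoms: 400 + 400 = 800.

800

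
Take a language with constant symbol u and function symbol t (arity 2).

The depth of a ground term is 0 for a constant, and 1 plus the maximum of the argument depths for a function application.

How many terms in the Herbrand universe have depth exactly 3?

Count level by level. With function symbols t/2, the terms of depth ≤ k are the 1 constant together with each function applied to depth-≤(k−1) tuples, so N_k = 1 + N_{k-1}^2.
N_0 = 1
N_1 = 1 + 1^2 = 2
N_2 = 1 + 2^2 = 5
N_3 = 1 + 5^2 = 26
Terms of depth exactly 3: N_3 − N_2 = 26 − 5 = 21.

21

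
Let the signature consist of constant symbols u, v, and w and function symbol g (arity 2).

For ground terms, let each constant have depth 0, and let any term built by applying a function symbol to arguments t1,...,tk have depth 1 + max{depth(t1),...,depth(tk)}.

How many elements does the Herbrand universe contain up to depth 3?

If N_k denotes the number of depth-≤k ground terms, the 3 constants give N_0 = 3, and each function symbol of arity r contributes N_{k-1}^r new terms at level k: N_k = 3 + N_{k-1}^2.
N_0 = 3
N_1 = 3 + 3^2 = 12
N_2 = 3 + 12^2 = 147
N_3 = 3 + 147^2 = 21612

21612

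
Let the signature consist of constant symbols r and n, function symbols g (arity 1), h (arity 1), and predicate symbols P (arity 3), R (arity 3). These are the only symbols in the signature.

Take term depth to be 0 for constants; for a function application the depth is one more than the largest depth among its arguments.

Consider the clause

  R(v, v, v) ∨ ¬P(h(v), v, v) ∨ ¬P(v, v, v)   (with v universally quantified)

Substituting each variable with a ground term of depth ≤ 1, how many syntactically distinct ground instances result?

Ground terms of depth ≤ 1:
  Count level by level. With function symbols g/1, h/1, the terms of depth ≤ k are the 2 constants together with each function applied to depth-≤(k−1) tuples, so N_k = 2 + N_{k-1} + N_{k-1}.
  N_0 = 2
  N_1 = 2 + 2 + 2 = 6
So there are 6 ground terms available for substitution.
The variable v ranges independently over the available ground terms, and distinct assignments produce distinct instances.
Number of ground instances = 6.

6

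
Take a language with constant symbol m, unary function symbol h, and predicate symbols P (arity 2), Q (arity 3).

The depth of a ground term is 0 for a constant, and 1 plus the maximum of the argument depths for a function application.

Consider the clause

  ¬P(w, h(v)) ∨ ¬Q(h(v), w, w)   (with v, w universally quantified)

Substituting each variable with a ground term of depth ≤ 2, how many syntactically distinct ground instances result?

Ground terms of depth ≤ 2:
  Let N_k count ground terms of depth at most k. Each non-constant term of depth ≤ k is some function symbol applied to depth-≤(k−1) arguments, giving N_k = 1 + N_{k-1}.
  N_0 = 1
  N_1 = 1 + 1 = 2
  N_2 = 1 + 2 = 3
  Explicitly: m, h(m), h(h(m)).
So there are 3 ground terms available for substitution.
The clause has 2 distinct variables (v, w), each appearing in the body. In the free term algebra distinct substitutions yield syntactically distinct ground instances.
Number of ground instances = 3^2 = 9.

9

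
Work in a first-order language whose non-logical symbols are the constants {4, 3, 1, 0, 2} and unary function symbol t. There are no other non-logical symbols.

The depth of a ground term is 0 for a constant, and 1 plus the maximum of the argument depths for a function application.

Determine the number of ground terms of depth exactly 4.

5

Let N_k count ground terms of depth at most k. Each non-constant term of depth ≤ k is some function symbol applied to depth-≤(k−1) arguments, giving N_k = 5 + N_{k-1}.
N_0 = 5
N_1 = 5 + 5 = 10
N_2 = 5 + 10 = 15
N_3 = 5 + 15 = 20
N_4 = 5 + 20 = 25
Terms of depth exactly 4: N_4 − N_3 = 25 − 20 = 5.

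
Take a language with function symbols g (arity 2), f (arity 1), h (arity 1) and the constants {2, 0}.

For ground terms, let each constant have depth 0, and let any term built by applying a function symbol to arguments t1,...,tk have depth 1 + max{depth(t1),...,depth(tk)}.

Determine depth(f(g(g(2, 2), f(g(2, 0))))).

4

depth(g(2, 2)) = 1 + max(0, 0) = 1
depth(g(2, 0)) = 1 + max(0, 0) = 1
depth(f(g(2, 0))) = 1 + depth(g(2, 0)) = 1 + 1 = 2
depth(g(g(2, 2), f(g(2, 0)))) = 1 + max(1, 2) = 3
depth(f(g(g(2, 2), f(g(2, 0))))) = 1 + depth(g(g(2, 2), f(g(2, 0)))) = 1 + 3 = 4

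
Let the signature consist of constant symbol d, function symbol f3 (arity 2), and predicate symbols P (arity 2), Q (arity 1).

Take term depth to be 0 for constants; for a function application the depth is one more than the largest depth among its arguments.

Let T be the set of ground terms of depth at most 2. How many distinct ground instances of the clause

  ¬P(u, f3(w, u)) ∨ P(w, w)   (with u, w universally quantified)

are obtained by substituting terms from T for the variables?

25

Ground terms of depth ≤ 2:
  If N_k denotes the number of depth-≤k ground terms, the 1 constant gives N_0 = 1, and each function symbol of arity r contributes N_{k-1}^r new terms at level k: N_k = 1 + N_{k-1}^2.
  N_0 = 1
  N_1 = 1 + 1^2 = 2
  N_2 = 1 + 2^2 = 5
  Explicitly: d, f3(d, d), f3(d, f3(d, d)), f3(f3(d, d), d), f3(f3(d, d), f3(d, d)).
So there are 5 ground terms available for substitution.
Each of u, w ranges independently over the available ground terms, and distinct assignments produce distinct instances.
Number of ground instances = 5^2 = 25.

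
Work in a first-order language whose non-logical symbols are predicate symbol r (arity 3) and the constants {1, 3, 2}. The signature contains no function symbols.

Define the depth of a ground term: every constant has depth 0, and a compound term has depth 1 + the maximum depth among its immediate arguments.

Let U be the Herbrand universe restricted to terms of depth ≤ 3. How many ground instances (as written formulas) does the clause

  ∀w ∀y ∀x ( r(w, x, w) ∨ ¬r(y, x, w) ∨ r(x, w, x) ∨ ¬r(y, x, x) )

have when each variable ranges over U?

Ground terms of depth ≤ 3:
  With no function symbols every ground term is a constant, so there are exactly 3 ground terms at every depth bound.
  N_0 = 3
  N_1 = 3
  N_2 = 3
  N_3 = 3
  Explicitly: 1, 3, 2.
So there are 3 ground terms available for substitution.
There are 3 variables to instantiate (w, y, x), each occurring in at least one literal, so different choices give different ground instances.
Number of ground instances = 3^3 = 27.

27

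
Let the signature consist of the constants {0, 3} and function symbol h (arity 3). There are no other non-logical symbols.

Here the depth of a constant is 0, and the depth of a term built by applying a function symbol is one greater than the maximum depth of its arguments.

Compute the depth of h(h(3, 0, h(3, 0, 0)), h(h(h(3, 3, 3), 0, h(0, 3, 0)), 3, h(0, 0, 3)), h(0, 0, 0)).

depth(h(3, 0, 0)) = 1 + max(0, 0, 0) = 1
depth(h(3, 0, h(3, 0, 0))) = 1 + max(0, 0, 1) = 2
depth(h(3, 3, 3)) = 1 + max(0, 0, 0) = 1
depth(h(0, 3, 0)) = 1 + max(0, 0, 0) = 1
depth(h(h(3, 3, 3), 0, h(0, 3, 0))) = 1 + max(1, 0, 1) = 2
depth(h(0, 0, 3)) = 1 + max(0, 0, 0) = 1
depth(h(h(h(3, 3, 3), 0, h(0, 3, 0)), 3, h(0, 0, 3))) = 1 + max(2, 0, 1) = 3
depth(h(0, 0, 0)) = 1 + max(0, 0, 0) = 1
depth(h(h(3, 0, h(3, 0, 0)), h(h(h(3, 3, 3), 0, h(0, 3, 0)), 3, h(0, 0, 3)), h(0, 0, 0))) = 1 + max(2, 3, 1) = 4

4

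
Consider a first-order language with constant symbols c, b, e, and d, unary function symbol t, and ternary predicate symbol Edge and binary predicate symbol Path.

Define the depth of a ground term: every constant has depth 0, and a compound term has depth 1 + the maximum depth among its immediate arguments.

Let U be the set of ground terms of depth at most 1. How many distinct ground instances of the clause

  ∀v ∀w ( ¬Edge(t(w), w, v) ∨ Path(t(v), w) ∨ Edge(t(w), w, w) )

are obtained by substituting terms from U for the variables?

Ground terms of depth ≤ 1:
  Write N_k for the number of ground terms of depth ≤ k. A term of depth ≤ k is either a constant or a function symbol applied to arguments of depth ≤ k−1, so N_k = 4 + N_{k-1}.
  N_0 = 4
  N_1 = 4 + 4 = 8
So there are 8 ground terms available for substitution.
The clause has 2 distinct variables (v, w), each appearing in the body. In the free term algebra distinct substitutions yield syntactically distinct ground instances.
Number of ground instances = 8^2 = 64.

64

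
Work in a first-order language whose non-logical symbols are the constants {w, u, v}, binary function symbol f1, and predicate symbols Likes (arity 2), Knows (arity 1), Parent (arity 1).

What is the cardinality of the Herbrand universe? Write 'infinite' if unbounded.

The signature has at least one function symbol (f1, arity 2) and at least one constant (w).
Iterating f1 gives infinitely many distinct ground terms: w, f1(w, w), f1(f1(w, w), f1(w, w)), ...
So the Herbrand universe is infinite.

infinite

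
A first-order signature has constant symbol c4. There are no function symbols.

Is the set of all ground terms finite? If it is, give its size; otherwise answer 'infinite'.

There are no function symbols, so the only ground term is the single constant.
The Herbrand universe is {c4}, finite with 1 element.

1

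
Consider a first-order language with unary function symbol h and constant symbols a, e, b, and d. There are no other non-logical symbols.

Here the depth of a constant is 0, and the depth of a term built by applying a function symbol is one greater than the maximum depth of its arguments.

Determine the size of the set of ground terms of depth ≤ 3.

If N_k denotes the number of depth-≤k ground terms, the 4 constants give N_0 = 4, and each function symbol of arity r contributes N_{k-1}^r new terms at level k: N_k = 4 + N_{k-1}.
N_0 = 4
N_1 = 4 + 4 = 8
N_2 = 4 + 8 = 12
N_3 = 4 + 12 = 16

16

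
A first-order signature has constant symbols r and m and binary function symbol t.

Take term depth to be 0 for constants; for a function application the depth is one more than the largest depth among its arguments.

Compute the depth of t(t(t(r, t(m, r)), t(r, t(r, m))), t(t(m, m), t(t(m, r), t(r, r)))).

4

depth(t(m, r)) = 1 + max(0, 0) = 1
depth(t(r, t(m, r))) = 1 + max(0, 1) = 2
depth(t(r, m)) = 1 + max(0, 0) = 1
depth(t(r, t(r, m))) = 1 + max(0, 1) = 2
depth(t(t(r, t(m, r)), t(r, t(r, m)))) = 1 + max(2, 2) = 3
depth(t(m, m)) = 1 + max(0, 0) = 1
depth(t(r, r)) = 1 + max(0, 0) = 1
depth(t(t(m, r), t(r, r))) = 1 + max(1, 1) = 2
depth(t(t(m, m), t(t(m, r), t(r, r)))) = 1 + max(1, 2) = 3
depth(t(t(t(r, t(m, r)), t(r, t(r, m))), t(t(m, m), t(t(m, r), t(r, r))))) = 1 + max(3, 3) = 4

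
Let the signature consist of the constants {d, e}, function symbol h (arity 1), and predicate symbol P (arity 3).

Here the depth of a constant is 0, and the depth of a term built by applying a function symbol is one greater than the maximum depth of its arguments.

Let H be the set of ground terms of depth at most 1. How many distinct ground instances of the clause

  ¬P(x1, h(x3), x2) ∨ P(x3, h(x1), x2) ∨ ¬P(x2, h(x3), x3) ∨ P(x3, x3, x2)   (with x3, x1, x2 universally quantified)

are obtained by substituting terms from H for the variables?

Ground terms of depth ≤ 1:
  Let N_k = |{terms of depth ≤ k}|. Then N_0 = 2 and N_k = 2 + N_{k-1} for k ≥ 1 (one summand per function symbol, arity giving the exponent).
  N_0 = 2
  N_1 = 2 + 2 = 4
  Explicitly: d, e, h(d), h(e).
So there are 4 ground terms available for substitution.
The clause has 3 distinct variables (x3, x1, x2), each appearing in the body. In the free term algebra distinct substitutions yield syntactically distinct ground instances.
Number of ground instances = 4^3 = 64.

64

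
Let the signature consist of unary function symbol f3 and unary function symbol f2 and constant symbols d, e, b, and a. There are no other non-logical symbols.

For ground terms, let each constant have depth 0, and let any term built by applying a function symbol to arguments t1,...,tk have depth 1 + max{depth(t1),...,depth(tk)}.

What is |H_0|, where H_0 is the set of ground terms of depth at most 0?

Let N_k = |{terms of depth ≤ k}|. Then N_0 = 4 and N_k = 4 + N_{k-1} + N_{k-1} for k ≥ 1 (one summand per function symbol, arity giving the exponent).
N_0 = 4
Explicitly: d, e, b, a.

4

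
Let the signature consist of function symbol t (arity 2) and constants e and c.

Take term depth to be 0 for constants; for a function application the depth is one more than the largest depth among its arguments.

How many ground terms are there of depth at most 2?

Write N_k for the number of ground terms of depth ≤ k. A term of depth ≤ k is either a constant or a function symbol applied to arguments of depth ≤ k−1, so N_k = 2 + N_{k-1}^2.
N_0 = 2
N_1 = 2 + 2^2 = 6
N_2 = 2 + 6^2 = 38

38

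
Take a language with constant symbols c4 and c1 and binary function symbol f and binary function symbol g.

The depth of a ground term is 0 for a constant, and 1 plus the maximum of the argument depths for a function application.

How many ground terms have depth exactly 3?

Write N_k for the number of ground terms of depth ≤ k. A term of depth ≤ k is either a constant or a function symbol applied to arguments of depth ≤ k−1, so N_k = 2 + N_{k-1}^2 + N_{k-1}^2.
N_0 = 2
N_1 = 2 + 2^2 + 2^2 = 10
N_2 = 2 + 10^2 + 10^2 = 202
N_3 = 2 + 202^2 + 202^2 = 81610
Terms of depth exactly 3: N_3 − N_2 = 81610 − 202 = 81408.

81408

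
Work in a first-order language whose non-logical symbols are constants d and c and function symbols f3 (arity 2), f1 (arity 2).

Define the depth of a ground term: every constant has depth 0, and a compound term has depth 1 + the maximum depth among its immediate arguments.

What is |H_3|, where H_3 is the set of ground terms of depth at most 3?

Let N_k = |{terms of depth ≤ k}|. Then N_0 = 2 and N_k = 2 + N_{k-1}^2 + N_{k-1}^2 for k ≥ 1 (one summand per function symbol, arity giving the exponent).
N_0 = 2
N_1 = 2 + 2^2 + 2^2 = 10
N_2 = 2 + 10^2 + 10^2 = 202
N_3 = 2 + 202^2 + 202^2 = 81610

81610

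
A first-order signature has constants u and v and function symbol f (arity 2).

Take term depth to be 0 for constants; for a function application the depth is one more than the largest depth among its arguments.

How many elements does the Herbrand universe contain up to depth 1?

Count level by level. With function symbols f/2, the terms of depth ≤ k are the 2 constants together with each function applied to depth-≤(k−1) tuples, so N_k = 2 + N_{k-1}^2.
N_0 = 2
N_1 = 2 + 2^2 = 6
Explicitly: u, v, f(u, u), f(u, v), f(v, u), f(v, v).

6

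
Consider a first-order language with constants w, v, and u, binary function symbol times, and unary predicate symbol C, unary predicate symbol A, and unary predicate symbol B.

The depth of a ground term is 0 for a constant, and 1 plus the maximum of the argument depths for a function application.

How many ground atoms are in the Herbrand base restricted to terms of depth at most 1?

First count ground terms of depth ≤ 1.
Let N_k count ground terms of depth at most k. Each non-constant term of depth ≤ k is some function symbol applied to depth-≤(k−1) arguments, giving N_k = 3 + N_{k-1}^2.
N_0 = 3
N_1 = 3 + 3^2 = 12
So |H| = 12.
Each predicate of arity r yields |H|^r ground atoms (one per choice of an r-tuple from H):
  C: 12;  A: 12;  B: 12
Total ground atoms: 12 + 12 + 12 = 36.

36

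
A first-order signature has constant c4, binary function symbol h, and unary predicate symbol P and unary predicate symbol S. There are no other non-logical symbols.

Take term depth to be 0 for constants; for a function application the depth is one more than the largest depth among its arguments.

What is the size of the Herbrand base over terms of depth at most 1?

First count ground terms of depth ≤ 1.
Let N_k count ground terms of depth at most k. Each non-constant term of depth ≤ k is some function symbol applied to depth-≤(k−1) arguments, giving N_k = 1 + N_{k-1}^2.
N_0 = 1
N_1 = 1 + 1^2 = 2
So |H| = 2.
Each predicate of arity r yields |H|^r ground atoms (one per choice of an r-tuple from H):
  P: 2;  S: 2
Total ground atoms: 2 + 2 = 4.

4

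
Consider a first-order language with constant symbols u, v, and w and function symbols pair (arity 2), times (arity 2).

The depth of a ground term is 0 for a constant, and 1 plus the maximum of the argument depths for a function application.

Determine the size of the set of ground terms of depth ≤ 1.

Count level by level. With function symbols pair/2, times/2, the terms of depth ≤ k are the 3 constants together with each function applied to depth-≤(k−1) tuples, so N_k = 3 + N_{k-1}^2 + N_{k-1}^2.
N_0 = 3
N_1 = 3 + 3^2 + 3^2 = 21

21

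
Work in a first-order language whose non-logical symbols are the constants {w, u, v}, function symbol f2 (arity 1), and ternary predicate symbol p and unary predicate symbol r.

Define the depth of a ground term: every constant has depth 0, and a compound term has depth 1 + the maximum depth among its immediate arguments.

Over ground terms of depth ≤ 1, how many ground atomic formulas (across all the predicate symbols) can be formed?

First count ground terms of depth ≤ 1.
Write N_k for the number of ground terms of depth ≤ k. A term of depth ≤ k is either a constant or a function symbol applied to arguments of depth ≤ k−1, so N_k = 3 + N_{k-1}.
N_0 = 3
N_1 = 3 + 3 = 6
So |H| = 6.
A ground atom is a predicate applied to a tuple of terms from H, so the count is the sum over predicates of |H|^arity:
  p: 6^3 = 216;  r: 6
Total ground atoms: 216 + 6 = 222.

222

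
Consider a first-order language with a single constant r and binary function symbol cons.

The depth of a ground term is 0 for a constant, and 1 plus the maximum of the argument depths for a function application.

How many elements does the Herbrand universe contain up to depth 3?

26

If N_k denotes the number of depth-≤k ground terms, the 1 constant gives N_0 = 1, and each function symbol of arity r contributes N_{k-1}^r new terms at level k: N_k = 1 + N_{k-1}^2.
N_0 = 1
N_1 = 1 + 1^2 = 2
N_2 = 1 + 2^2 = 5
N_3 = 1 + 5^2 = 26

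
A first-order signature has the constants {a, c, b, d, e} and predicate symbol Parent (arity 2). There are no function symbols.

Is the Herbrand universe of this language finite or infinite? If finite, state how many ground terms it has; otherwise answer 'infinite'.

5

There are no function symbols, so every ground term is one of the 5 constants.
The Herbrand universe is {a, c, b, d, e}, which is finite with 5 elements.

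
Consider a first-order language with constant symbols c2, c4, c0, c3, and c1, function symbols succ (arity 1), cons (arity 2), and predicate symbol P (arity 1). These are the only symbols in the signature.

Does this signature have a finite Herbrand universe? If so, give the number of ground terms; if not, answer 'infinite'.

infinite

The signature has at least one function symbol (succ, arity 1) and at least one constant (c2).
Iterating succ gives infinitely many distinct ground terms: c2, succ(c2), succ(succ(c2)), ...
So the Herbrand universe is infinite.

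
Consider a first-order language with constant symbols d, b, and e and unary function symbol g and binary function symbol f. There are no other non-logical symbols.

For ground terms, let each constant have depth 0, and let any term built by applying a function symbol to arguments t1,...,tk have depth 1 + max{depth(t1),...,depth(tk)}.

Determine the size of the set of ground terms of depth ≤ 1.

If N_k denotes the number of depth-≤k ground terms, the 3 constants give N_0 = 3, and each function symbol of arity r contributes N_{k-1}^r new terms at level k: N_k = 3 + N_{k-1} + N_{k-1}^2.
N_0 = 3
N_1 = 3 + 3 + 3^2 = 15

15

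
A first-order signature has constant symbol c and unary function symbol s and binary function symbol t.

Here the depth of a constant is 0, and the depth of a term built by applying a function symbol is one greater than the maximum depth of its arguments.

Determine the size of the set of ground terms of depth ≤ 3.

If N_k denotes the number of depth-≤k ground terms, the 1 constant gives N_0 = 1, and each function symbol of arity r contributes N_{k-1}^r new terms at level k: N_k = 1 + N_{k-1} + N_{k-1}^2.
N_0 = 1
N_1 = 1 + 1 + 1^2 = 3
N_2 = 1 + 3 + 3^2 = 13
N_3 = 1 + 13 + 13^2 = 183

183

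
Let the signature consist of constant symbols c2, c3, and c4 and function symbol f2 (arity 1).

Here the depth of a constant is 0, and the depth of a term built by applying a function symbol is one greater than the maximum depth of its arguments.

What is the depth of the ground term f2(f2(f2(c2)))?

3

depth(f2(c2)) = 1 + depth(c2) = 1 + 0 = 1
depth(f2(f2(c2))) = 1 + depth(f2(c2)) = 1 + 1 = 2
depth(f2(f2(f2(c2)))) = 1 + depth(f2(f2(c2))) = 1 + 2 = 3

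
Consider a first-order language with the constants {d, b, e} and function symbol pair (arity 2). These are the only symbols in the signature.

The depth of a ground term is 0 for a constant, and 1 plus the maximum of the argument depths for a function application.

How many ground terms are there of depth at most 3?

Count level by level. With function symbols pair/2, the terms of depth ≤ k are the 3 constants together with each function applied to depth-≤(k−1) tuples, so N_k = 3 + N_{k-1}^2.
N_0 = 3
N_1 = 3 + 3^2 = 12
N_2 = 3 + 12^2 = 147
N_3 = 3 + 147^2 = 21612

21612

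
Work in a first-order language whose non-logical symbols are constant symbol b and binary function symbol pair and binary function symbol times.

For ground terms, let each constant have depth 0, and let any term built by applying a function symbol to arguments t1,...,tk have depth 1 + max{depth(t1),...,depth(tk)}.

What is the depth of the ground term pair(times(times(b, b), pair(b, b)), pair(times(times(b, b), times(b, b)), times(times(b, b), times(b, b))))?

4

depth(times(b, b)) = 1 + max(0, 0) = 1
depth(pair(b, b)) = 1 + max(0, 0) = 1
depth(times(times(b, b), pair(b, b))) = 1 + max(1, 1) = 2
depth(times(times(b, b), times(b, b))) = 1 + max(1, 1) = 2
depth(pair(times(times(b, b), times(b, b)), times(times(b, b), times(b, b)))) = 1 + max(2, 2) = 3
depth(pair(times(times(b, b), pair(b, b)), pair(times(times(b, b), times(b, b)), times(times(b, b), times(b, b))))) = 1 + max(2, 3) = 4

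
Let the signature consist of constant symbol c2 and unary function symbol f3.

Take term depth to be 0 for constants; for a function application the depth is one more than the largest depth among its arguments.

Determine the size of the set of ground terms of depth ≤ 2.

3

Let N_k = |{terms of depth ≤ k}|. Then N_0 = 1 and N_k = 1 + N_{k-1} for k ≥ 1 (one summand per function symbol, arity giving the exponent).
N_0 = 1
N_1 = 1 + 1 = 2
N_2 = 1 + 2 = 3
Explicitly: c2, f3(c2), f3(f3(c2)).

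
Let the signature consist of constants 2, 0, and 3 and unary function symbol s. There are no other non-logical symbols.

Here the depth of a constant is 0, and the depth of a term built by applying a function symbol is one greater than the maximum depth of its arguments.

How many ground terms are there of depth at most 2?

9

Let N_k = |{terms of depth ≤ k}|. Then N_0 = 3 and N_k = 3 + N_{k-1} for k ≥ 1 (one summand per function symbol, arity giving the exponent).
N_0 = 3
N_1 = 3 + 3 = 6
N_2 = 3 + 6 = 9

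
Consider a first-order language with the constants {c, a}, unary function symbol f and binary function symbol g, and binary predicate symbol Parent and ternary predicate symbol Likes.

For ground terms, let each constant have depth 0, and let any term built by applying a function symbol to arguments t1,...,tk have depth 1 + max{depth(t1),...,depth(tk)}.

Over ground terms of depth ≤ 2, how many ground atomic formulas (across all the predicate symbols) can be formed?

First count ground terms of depth ≤ 2.
Write N_k for the number of ground terms of depth ≤ k. A term of depth ≤ k is either a constant or a function symbol applied to arguments of depth ≤ k−1, so N_k = 2 + N_{k-1} + N_{k-1}^2.
N_0 = 2
N_1 = 2 + 2 + 2^2 = 8
N_2 = 2 + 8 + 8^2 = 74
So |H| = 74.
For each predicate symbol, the number of ground atoms is |H| raised to its arity; summing:
  Parent: 74^2 = 5476;  Likes: 74^3 = 405224
Total ground atoms: 5476 + 405224 = 410700.

410700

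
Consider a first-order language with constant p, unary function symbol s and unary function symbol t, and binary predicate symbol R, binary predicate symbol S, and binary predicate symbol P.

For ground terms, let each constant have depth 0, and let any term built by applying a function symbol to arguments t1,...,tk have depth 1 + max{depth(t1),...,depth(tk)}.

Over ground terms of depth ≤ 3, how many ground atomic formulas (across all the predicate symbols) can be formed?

675

First count ground terms of depth ≤ 3.
Let N_k = |{terms of depth ≤ k}|. Then N_0 = 1 and N_k = 1 + N_{k-1} + N_{k-1} for k ≥ 1 (one summand per function symbol, arity giving the exponent).
N_0 = 1
N_1 = 1 + 1 + 1 = 3
N_2 = 1 + 3 + 3 = 7
N_3 = 1 + 7 + 7 = 15
So |H| = 15.
For each predicate symbol, the number of ground atoms is |H| raised to its arity; summing:
  R: 15^2 = 225;  S: 15^2 = 225;  P: 15^2 = 225
Total ground atoms: 225 + 225 + 225 = 675.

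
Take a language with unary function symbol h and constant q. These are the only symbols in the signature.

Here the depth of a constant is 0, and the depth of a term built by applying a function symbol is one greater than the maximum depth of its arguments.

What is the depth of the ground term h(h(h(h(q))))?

depth(h(q)) = 1 + depth(q) = 1 + 0 = 1
depth(h(h(q))) = 1 + depth(h(q)) = 1 + 1 = 2
depth(h(h(h(q)))) = 1 + depth(h(h(q))) = 1 + 2 = 3
depth(h(h(h(h(q))))) = 1 + depth(h(h(h(q)))) = 1 + 3 = 4

4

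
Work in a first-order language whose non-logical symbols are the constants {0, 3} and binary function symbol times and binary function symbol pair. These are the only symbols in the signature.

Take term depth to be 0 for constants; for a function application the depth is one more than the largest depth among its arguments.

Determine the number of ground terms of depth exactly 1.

Let N_k = |{terms of depth ≤ k}|. Then N_0 = 2 and N_k = 2 + N_{k-1}^2 + N_{k-1}^2 for k ≥ 1 (one summand per function symbol, arity giving the exponent).
N_0 = 2
N_1 = 2 + 2^2 + 2^2 = 10
Terms of depth exactly 1: N_1 − N_0 = 10 − 2 = 8.

8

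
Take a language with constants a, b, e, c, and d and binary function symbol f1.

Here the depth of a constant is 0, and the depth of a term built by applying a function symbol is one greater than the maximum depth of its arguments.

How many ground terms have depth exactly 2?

875

Let N_k count ground terms of depth at most k. Each non-constant term of depth ≤ k is some function symbol applied to depth-≤(k−1) arguments, giving N_k = 5 + N_{k-1}^2.
N_0 = 5
N_1 = 5 + 5^2 = 30
N_2 = 5 + 30^2 = 905
Terms of depth exactly 2: N_2 − N_1 = 905 − 30 = 875.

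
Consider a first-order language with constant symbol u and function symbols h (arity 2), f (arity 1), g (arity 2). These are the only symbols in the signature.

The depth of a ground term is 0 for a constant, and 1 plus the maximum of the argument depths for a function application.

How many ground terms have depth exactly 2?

33

If N_k denotes the number of depth-≤k ground terms, the 1 constant gives N_0 = 1, and each function symbol of arity r contributes N_{k-1}^r new terms at level k: N_k = 1 + N_{k-1}^2 + N_{k-1} + N_{k-1}^2.
N_0 = 1
N_1 = 1 + 1^2 + 1 + 1^2 = 4
N_2 = 1 + 4^2 + 4 + 4^2 = 37
Terms of depth exactly 2: N_2 − N_1 = 37 − 4 = 33.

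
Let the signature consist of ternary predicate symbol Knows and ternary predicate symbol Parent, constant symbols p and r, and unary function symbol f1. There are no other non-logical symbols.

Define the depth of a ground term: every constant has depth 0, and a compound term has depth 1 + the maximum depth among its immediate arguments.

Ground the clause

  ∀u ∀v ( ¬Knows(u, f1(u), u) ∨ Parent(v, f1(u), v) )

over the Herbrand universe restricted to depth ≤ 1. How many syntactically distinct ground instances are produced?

Ground terms of depth ≤ 1:
  Count level by level. With function symbols f1/1, the terms of depth ≤ k are the 2 constants together with each function applied to depth-≤(k−1) tuples, so N_k = 2 + N_{k-1}.
  N_0 = 2
  N_1 = 2 + 2 = 4
So there are 4 ground terms available for substitution.
Each of u, v ranges independently over the available ground terms, and distinct assignments produce distinct instances.
Number of ground instances = 4^2 = 16.

16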